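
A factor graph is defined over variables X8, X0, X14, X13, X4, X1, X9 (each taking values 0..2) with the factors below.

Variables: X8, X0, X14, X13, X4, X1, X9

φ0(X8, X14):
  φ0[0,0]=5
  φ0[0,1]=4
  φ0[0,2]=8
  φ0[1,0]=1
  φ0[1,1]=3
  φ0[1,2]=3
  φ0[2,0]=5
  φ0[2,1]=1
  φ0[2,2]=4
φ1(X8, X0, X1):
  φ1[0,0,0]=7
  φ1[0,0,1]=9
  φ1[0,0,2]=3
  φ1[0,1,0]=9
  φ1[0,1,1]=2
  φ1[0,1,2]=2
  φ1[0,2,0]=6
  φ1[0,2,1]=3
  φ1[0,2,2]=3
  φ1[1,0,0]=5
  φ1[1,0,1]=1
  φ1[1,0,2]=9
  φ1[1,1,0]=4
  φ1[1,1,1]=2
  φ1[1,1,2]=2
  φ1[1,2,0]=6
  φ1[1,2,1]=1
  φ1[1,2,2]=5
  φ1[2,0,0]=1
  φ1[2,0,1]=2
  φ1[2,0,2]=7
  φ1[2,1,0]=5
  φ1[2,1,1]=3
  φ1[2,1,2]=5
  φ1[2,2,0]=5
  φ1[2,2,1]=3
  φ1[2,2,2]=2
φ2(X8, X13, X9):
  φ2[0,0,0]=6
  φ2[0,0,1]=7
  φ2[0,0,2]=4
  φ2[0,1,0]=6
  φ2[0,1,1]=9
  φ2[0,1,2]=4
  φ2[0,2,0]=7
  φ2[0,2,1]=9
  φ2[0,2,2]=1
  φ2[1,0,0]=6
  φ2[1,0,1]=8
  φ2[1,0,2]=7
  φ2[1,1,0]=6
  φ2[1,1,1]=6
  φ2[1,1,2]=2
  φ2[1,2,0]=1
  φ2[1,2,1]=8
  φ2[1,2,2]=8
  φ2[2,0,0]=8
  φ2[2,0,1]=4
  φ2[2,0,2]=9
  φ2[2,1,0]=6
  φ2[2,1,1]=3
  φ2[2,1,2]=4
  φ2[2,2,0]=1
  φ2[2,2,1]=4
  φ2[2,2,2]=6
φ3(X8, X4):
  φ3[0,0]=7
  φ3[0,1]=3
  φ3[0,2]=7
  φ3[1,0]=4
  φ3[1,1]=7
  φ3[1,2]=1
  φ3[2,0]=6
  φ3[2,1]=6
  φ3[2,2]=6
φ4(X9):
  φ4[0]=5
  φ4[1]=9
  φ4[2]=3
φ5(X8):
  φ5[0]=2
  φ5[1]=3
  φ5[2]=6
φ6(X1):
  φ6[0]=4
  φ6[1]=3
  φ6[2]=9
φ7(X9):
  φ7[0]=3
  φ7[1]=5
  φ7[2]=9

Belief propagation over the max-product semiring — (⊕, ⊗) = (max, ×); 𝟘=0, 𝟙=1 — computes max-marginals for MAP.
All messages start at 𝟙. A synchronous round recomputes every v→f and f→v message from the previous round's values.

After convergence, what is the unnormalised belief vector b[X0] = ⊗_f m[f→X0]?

b[X0] = [2755620, 1968300, 1224720]

init: all messages = 𝟙 over 3 values
r1 m[φ0→X8] = [8, 3, 5]
r1 m[φ0→X14] = [5, 4, 8]
r1 m[φ1→X8] = [9, 9, 7]
r1 m[φ1→X0] = [9, 9, 6]
r1 m[φ1→X1] = [9, 9, 9]
r1 m[φ2→X8] = [9, 8, 9]
r1 m[φ2→X13] = [9, 9, 9]
r1 m[φ2→X9] = [8, 9, 9]
r1 m[φ3→X8] = [7, 7, 6]
r1 m[φ3→X4] = [7, 7, 7]
r1 m[φ4→X9] = [5, 9, 3]
r1 m[φ5→X8] = [2, 3, 6]
r1 m[φ6→X1] = [4, 3, 9]
r1 m[φ7→X9] = [3, 5, 9]
r1 m[X8→φ0] = [1, 1, 1]
r1 m[X8→φ1] = [1, 1, 1]
r1 m[X8→φ2] = [1, 1, 1]
r1 m[X8→φ3] = [1, 1, 1]
r1 m[X8→φ5] = [1, 1, 1]
r1 m[X0→φ1] = [1, 1, 1]
r1 m[X14→φ0] = [1, 1, 1]
r1 m[X13→φ2] = [1, 1, 1]
r1 m[X4→φ3] = [1, 1, 1]
r1 m[X1→φ1] = [1, 1, 1]
r1 m[X1→φ6] = [1, 1, 1]
r1 m[X9→φ2] = [1, 1, 1]
r1 m[X9→φ4] = [1, 1, 1]
r1 m[X9→φ7] = [1, 1, 1]
r2 m[φ0→X8] = [8, 3, 5]
r2 m[φ0→X14] = [5, 4, 8]
r2 m[φ1→X8] = [9, 9, 7]
r2 m[φ1→X0] = [9, 9, 6]
r2 m[φ1→X1] = [9, 9, 9]
r2 m[φ2→X8] = [9, 8, 9]
r2 m[φ2→X13] = [9, 9, 9]
r2 m[φ2→X9] = [8, 9, 9]
r2 m[φ3→X8] = [7, 7, 6]
r2 m[φ3→X4] = [7, 7, 7]
r2 m[φ4→X9] = [5, 9, 3]
r2 m[φ5→X8] = [2, 3, 6]
r2 m[φ6→X1] = [4, 3, 9]
r2 m[φ7→X9] = [3, 5, 9]
r2 m[X8→φ0] = [1134, 1512, 2268]
r2 m[X8→φ1] = [1008, 504, 1620]
r2 m[X8→φ2] = [1008, 567, 1260]
r2 m[X8→φ3] = [1296, 648, 1890]
r2 m[X8→φ5] = [4536, 1512, 1890]
r2 m[X0→φ1] = [1, 1, 1]
r2 m[X14→φ0] = [1, 1, 1]
r2 m[X13→φ2] = [1, 1, 1]
r2 m[X4→φ3] = [1, 1, 1]
r2 m[X1→φ1] = [4, 3, 9]
r2 m[X1→φ6] = [9, 9, 9]
r2 m[X9→φ2] = [15, 45, 27]
r2 m[X9→φ4] = [24, 45, 81]
r2 m[X9→φ7] = [40, 81, 27]
r3 m[φ0→X8] = [8, 3, 5]
r3 m[φ0→X14] = [11340, 4536, 9072]
r3 m[φ1→X8] = [36, 81, 63]
r3 m[φ1→X0] = [102060, 72900, 32400]
r3 m[φ1→X1] = [9072, 9072, 11340]
r3 m[φ2→X8] = [405, 360, 243]
r3 m[φ2→X13] = [317520, 408240, 408240]
r3 m[φ2→X9] = [10080, 9072, 11340]
r3 m[φ3→X8] = [7, 7, 6]
r3 m[φ3→X4] = [11340, 11340, 11340]
r3 m[φ4→X9] = [5, 9, 3]
r3 m[φ5→X8] = [2, 3, 6]
r3 m[φ6→X1] = [4, 3, 9]
r3 m[φ7→X9] = [3, 5, 9]
r3 m[X8→φ0] = [1134, 1512, 2268]
r3 m[X8→φ1] = [1008, 504, 1620]
r3 m[X8→φ2] = [1008, 567, 1260]
r3 m[X8→φ3] = [1296, 648, 1890]
r3 m[X8→φ5] = [4536, 1512, 1890]
r3 m[X0→φ1] = [1, 1, 1]
r3 m[X14→φ0] = [1, 1, 1]
r3 m[X13→φ2] = [1, 1, 1]
r3 m[X4→φ3] = [1, 1, 1]
r3 m[X1→φ1] = [4, 3, 9]
r3 m[X1→φ6] = [9, 9, 9]
r3 m[X9→φ2] = [15, 45, 27]
r3 m[X9→φ4] = [24, 45, 81]
r3 m[X9→φ7] = [40, 81, 27]
r4 m[φ0→X8] = [8, 3, 5]
r4 m[φ0→X14] = [11340, 4536, 9072]
r4 m[φ1→X8] = [36, 81, 63]
r4 m[φ1→X0] = [102060, 72900, 32400]
r4 m[φ1→X1] = [9072, 9072, 11340]
r4 m[φ2→X8] = [405, 360, 243]
r4 m[φ2→X13] = [317520, 408240, 408240]
r4 m[φ2→X9] = [10080, 9072, 11340]
r4 m[φ3→X8] = [7, 7, 6]
r4 m[φ3→X4] = [11340, 11340, 11340]
r4 m[φ4→X9] = [5, 9, 3]
r4 m[φ5→X8] = [2, 3, 6]
r4 m[φ6→X1] = [4, 3, 9]
r4 m[φ7→X9] = [3, 5, 9]
r4 m[X8→φ0] = [204120, 612360, 551124]
r4 m[X8→φ1] = [45360, 22680, 43740]
r4 m[X8→φ2] = [4032, 5103, 11340]
r4 m[X8→φ3] = [233280, 262440, 459270]
r4 m[X8→φ5] = [816480, 612360, 459270]
r4 m[X0→φ1] = [1, 1, 1]
r4 m[X14→φ0] = [1, 1, 1]
r4 m[X13→φ2] = [1, 1, 1]
r4 m[X4→φ3] = [1, 1, 1]
r4 m[X1→φ1] = [4, 3, 9]
r4 m[X1→φ6] = [9072, 9072, 11340]
r4 m[X9→φ2] = [15, 45, 27]
r4 m[X9→φ4] = [30240, 45360, 102060]
r4 m[X9→φ7] = [50400, 81648, 34020]
r5 m[φ0→X8] = [8, 3, 5]
r5 m[φ0→X14] = [2755620, 1837080, 2204496]
r5 m[φ1→X8] = [36, 81, 63]
r5 m[φ1→X0] = [2755620, 1968300, 1224720]
r5 m[φ1→X1] = [408240, 408240, 306180]
r5 m[φ2→X8] = [405, 360, 243]
r5 m[φ2→X13] = [2755620, 1632960, 2041200]
r5 m[φ2→X9] = [90720, 45360, 102060]
r5 m[φ3→X8] = [7, 7, 6]
r5 m[φ3→X4] = [2755620, 2755620, 2755620]
r5 m[φ4→X9] = [5, 9, 3]
r5 m[φ5→X8] = [2, 3, 6]
r5 m[φ6→X1] = [4, 3, 9]
r5 m[φ7→X9] = [3, 5, 9]
r5 m[X8→φ0] = [204120, 612360, 551124]
r5 m[X8→φ1] = [45360, 22680, 43740]
r5 m[X8→φ2] = [4032, 5103, 11340]
r5 m[X8→φ3] = [233280, 262440, 459270]
r5 m[X8→φ5] = [816480, 612360, 459270]
r5 m[X0→φ1] = [1, 1, 1]
r5 m[X14→φ0] = [1, 1, 1]
r5 m[X13→φ2] = [1, 1, 1]
r5 m[X4→φ3] = [1, 1, 1]
r5 m[X1→φ1] = [4, 3, 9]
r5 m[X1→φ6] = [9072, 9072, 11340]
r5 m[X9→φ2] = [15, 45, 27]
r5 m[X9→φ4] = [30240, 45360, 102060]
r5 m[X9→φ7] = [50400, 81648, 34020]
r6 m[φ0→X8] = [8, 3, 5]
r6 m[φ0→X14] = [2755620, 1837080, 2204496]
r6 m[φ1→X8] = [36, 81, 63]
r6 m[φ1→X0] = [2755620, 1968300, 1224720]
r6 m[φ1→X1] = [408240, 408240, 306180]
r6 m[φ2→X8] = [405, 360, 243]
r6 m[φ2→X13] = [2755620, 1632960, 2041200]
r6 m[φ2→X9] = [90720, 45360, 102060]
r6 m[φ3→X8] = [7, 7, 6]
r6 m[φ3→X4] = [2755620, 2755620, 2755620]
r6 m[φ4→X9] = [5, 9, 3]
r6 m[φ5→X8] = [2, 3, 6]
r6 m[φ6→X1] = [4, 3, 9]
r6 m[φ7→X9] = [3, 5, 9]
r6 m[X8→φ0] = [204120, 612360, 551124]
r6 m[X8→φ1] = [45360, 22680, 43740]
r6 m[X8→φ2] = [4032, 5103, 11340]
r6 m[X8→φ3] = [233280, 262440, 459270]
r6 m[X8→φ5] = [816480, 612360, 459270]
r6 m[X0→φ1] = [1, 1, 1]
r6 m[X14→φ0] = [1, 1, 1]
r6 m[X13→φ2] = [1, 1, 1]
r6 m[X4→φ3] = [1, 1, 1]
r6 m[X1→φ1] = [4, 3, 9]
r6 m[X1→φ6] = [408240, 408240, 306180]
r6 m[X9→φ2] = [15, 45, 27]
r6 m[X9→φ4] = [272160, 226800, 918540]
r6 m[X9→φ7] = [453600, 408240, 306180]
r7 m[φ0→X8] = [8, 3, 5]
r7 m[φ0→X14] = [2755620, 1837080, 2204496]
r7 m[φ1→X8] = [36, 81, 63]
r7 m[φ1→X0] = [2755620, 1968300, 1224720]
r7 m[φ1→X1] = [408240, 408240, 306180]
r7 m[φ2→X8] = [405, 360, 243]
r7 m[φ2→X13] = [2755620, 1632960, 2041200]
r7 m[φ2→X9] = [90720, 45360, 102060]
r7 m[φ3→X8] = [7, 7, 6]
r7 m[φ3→X4] = [2755620, 2755620, 2755620]
r7 m[φ4→X9] = [5, 9, 3]
r7 m[φ5→X8] = [2, 3, 6]
r7 m[φ6→X1] = [4, 3, 9]
r7 m[φ7→X9] = [3, 5, 9]
r7 m[X8→φ0] = [204120, 612360, 551124]
r7 m[X8→φ1] = [45360, 22680, 43740]
r7 m[X8→φ2] = [4032, 5103, 11340]
r7 m[X8→φ3] = [233280, 262440, 459270]
r7 m[X8→φ5] = [816480, 612360, 459270]
r7 m[X0→φ1] = [1, 1, 1]
r7 m[X14→φ0] = [1, 1, 1]
r7 m[X13→φ2] = [1, 1, 1]
r7 m[X4→φ3] = [1, 1, 1]
r7 m[X1→φ1] = [4, 3, 9]
r7 m[X1→φ6] = [408240, 408240, 306180]
r7 m[X9→φ2] = [15, 45, 27]
r7 m[X9→φ4] = [272160, 226800, 918540]
r7 m[X9→φ7] = [453600, 408240, 306180]
fixed point reached at round 7
b[X0] = ⊗ incoming = [2755620, 1968300, 1224720]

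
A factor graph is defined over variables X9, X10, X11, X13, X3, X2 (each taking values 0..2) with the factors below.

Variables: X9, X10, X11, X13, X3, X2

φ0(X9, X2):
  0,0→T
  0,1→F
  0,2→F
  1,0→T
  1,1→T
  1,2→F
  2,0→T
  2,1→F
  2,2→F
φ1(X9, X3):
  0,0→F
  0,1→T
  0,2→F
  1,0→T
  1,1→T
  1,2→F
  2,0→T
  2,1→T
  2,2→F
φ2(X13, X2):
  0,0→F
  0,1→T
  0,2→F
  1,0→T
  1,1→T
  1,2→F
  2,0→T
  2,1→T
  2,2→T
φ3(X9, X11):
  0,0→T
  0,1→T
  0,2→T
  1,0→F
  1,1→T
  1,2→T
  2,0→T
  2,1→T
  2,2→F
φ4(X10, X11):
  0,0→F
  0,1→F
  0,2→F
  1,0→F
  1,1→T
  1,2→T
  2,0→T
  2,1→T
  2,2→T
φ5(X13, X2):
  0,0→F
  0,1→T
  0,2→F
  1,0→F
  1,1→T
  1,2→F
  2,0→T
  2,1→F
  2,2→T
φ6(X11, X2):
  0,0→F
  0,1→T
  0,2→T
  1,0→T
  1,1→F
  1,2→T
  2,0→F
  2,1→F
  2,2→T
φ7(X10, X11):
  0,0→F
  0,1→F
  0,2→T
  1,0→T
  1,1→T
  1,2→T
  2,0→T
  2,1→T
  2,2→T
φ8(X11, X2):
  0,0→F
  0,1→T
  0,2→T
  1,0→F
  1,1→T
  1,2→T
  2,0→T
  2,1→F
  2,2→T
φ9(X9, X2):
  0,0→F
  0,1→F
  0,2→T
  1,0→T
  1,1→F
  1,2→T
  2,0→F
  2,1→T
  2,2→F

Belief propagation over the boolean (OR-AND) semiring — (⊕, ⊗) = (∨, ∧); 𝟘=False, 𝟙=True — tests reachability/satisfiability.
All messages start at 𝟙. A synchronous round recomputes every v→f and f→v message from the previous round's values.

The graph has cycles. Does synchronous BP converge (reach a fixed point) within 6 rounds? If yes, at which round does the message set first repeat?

NOT CONVERGED within 6 rounds

init: all messages = 𝟙 over 3 values
r1 m[φ0→X9] = [T, T, T]
r1 m[φ0→X2] = [T, T, F]
r1 m[φ1→X9] = [T, T, T]
r1 m[φ1→X3] = [T, T, F]
r1 m[φ2→X13] = [T, T, T]
r1 m[φ2→X2] = [T, T, T]
r1 m[φ3→X9] = [T, T, T]
r1 m[φ3→X11] = [T, T, T]
r1 m[φ4→X10] = [F, T, T]
r1 m[φ4→X11] = [T, T, T]
r1 m[φ5→X13] = [T, T, T]
r1 m[φ5→X2] = [T, T, T]
r1 m[φ6→X11] = [T, T, T]
r1 m[φ6→X2] = [T, T, T]
r1 m[φ7→X10] = [T, T, T]
r1 m[φ7→X11] = [T, T, T]
r1 m[φ8→X11] = [T, T, T]
r1 m[φ8→X2] = [T, T, T]
r1 m[φ9→X9] = [T, T, T]
r1 m[φ9→X2] = [T, T, T]
r1 m[X9→φ0] = [T, T, T]
r1 m[X9→φ1] = [T, T, T]
r1 m[X9→φ3] = [T, T, T]
r1 m[X9→φ9] = [T, T, T]
r1 m[X10→φ4] = [T, T, T]
r1 m[X10→φ7] = [T, T, T]
r1 m[X11→φ3] = [T, T, T]
r1 m[X11→φ4] = [T, T, T]
r1 m[X11→φ6] = [T, T, T]
r1 m[X11→φ7] = [T, T, T]
r1 m[X11→φ8] = [T, T, T]
r1 m[X13→φ2] = [T, T, T]
r1 m[X13→φ5] = [T, T, T]
r1 m[X3→φ1] = [T, T, T]
r1 m[X2→φ0] = [T, T, T]
r1 m[X2→φ2] = [T, T, T]
r1 m[X2→φ5] = [T, T, T]
r1 m[X2→φ6] = [T, T, T]
r1 m[X2→φ8] = [T, T, T]
r1 m[X2→φ9] = [T, T, T]
r2 m[φ0→X9] = [T, T, T]
r2 m[φ0→X2] = [T, T, F]
r2 m[φ1→X9] = [T, T, T]
r2 m[φ1→X3] = [T, T, F]
r2 m[φ2→X13] = [T, T, T]
r2 m[φ2→X2] = [T, T, T]
r2 m[φ3→X9] = [T, T, T]
r2 m[φ3→X11] = [T, T, T]
r2 m[φ4→X10] = [F, T, T]
r2 m[φ4→X11] = [T, T, T]
r2 m[φ5→X13] = [T, T, T]
r2 m[φ5→X2] = [T, T, T]
r2 m[φ6→X11] = [T, T, T]
r2 m[φ6→X2] = [T, T, T]
r2 m[φ7→X10] = [T, T, T]
r2 m[φ7→X11] = [T, T, T]
r2 m[φ8→X11] = [T, T, T]
r2 m[φ8→X2] = [T, T, T]
r2 m[φ9→X9] = [T, T, T]
r2 m[φ9→X2] = [T, T, T]
r2 m[X9→φ0] = [T, T, T]
r2 m[X9→φ1] = [T, T, T]
r2 m[X9→φ3] = [T, T, T]
r2 m[X9→φ9] = [T, T, T]
r2 m[X10→φ4] = [T, T, T]
r2 m[X10→φ7] = [F, T, T]
r2 m[X11→φ3] = [T, T, T]
r2 m[X11→φ4] = [T, T, T]
r2 m[X11→φ6] = [T, T, T]
r2 m[X11→φ7] = [T, T, T]
r2 m[X11→φ8] = [T, T, T]
r2 m[X13→φ2] = [T, T, T]
r2 m[X13→φ5] = [T, T, T]
r2 m[X3→φ1] = [T, T, T]
r2 m[X2→φ0] = [T, T, T]
r2 m[X2→φ2] = [T, T, F]
r2 m[X2→φ5] = [T, T, F]
r2 m[X2→φ6] = [T, T, F]
r2 m[X2→φ8] = [T, T, F]
r2 m[X2→φ9] = [T, T, F]
r3 m[φ0→X9] = [T, T, T]
r3 m[φ0→X2] = [T, T, F]
r3 m[φ1→X9] = [T, T, T]
r3 m[φ1→X3] = [T, T, F]
r3 m[φ2→X13] = [T, T, T]
r3 m[φ2→X2] = [T, T, T]
r3 m[φ3→X9] = [T, T, T]
r3 m[φ3→X11] = [T, T, T]
r3 m[φ4→X10] = [F, T, T]
r3 m[φ4→X11] = [T, T, T]
r3 m[φ5→X13] = [T, T, T]
r3 m[φ5→X2] = [T, T, T]
r3 m[φ6→X11] = [T, T, F]
r3 m[φ6→X2] = [T, T, T]
r3 m[φ7→X10] = [T, T, T]
r3 m[φ7→X11] = [T, T, T]
r3 m[φ8→X11] = [T, T, T]
r3 m[φ8→X2] = [T, T, T]
r3 m[φ9→X9] = [F, T, T]
r3 m[φ9→X2] = [T, T, T]
r3 m[X9→φ0] = [T, T, T]
r3 m[X9→φ1] = [T, T, T]
r3 m[X9→φ3] = [T, T, T]
r3 m[X9→φ9] = [T, T, T]
r3 m[X10→φ4] = [T, T, T]
r3 m[X10→φ7] = [F, T, T]
r3 m[X11→φ3] = [T, T, T]
r3 m[X11→φ4] = [T, T, T]
r3 m[X11→φ6] = [T, T, T]
r3 m[X11→φ7] = [T, T, T]
r3 m[X11→φ8] = [T, T, T]
r3 m[X13→φ2] = [T, T, T]
r3 m[X13→φ5] = [T, T, T]
r3 m[X3→φ1] = [T, T, T]
r3 m[X2→φ0] = [T, T, T]
r3 m[X2→φ2] = [T, T, F]
r3 m[X2→φ5] = [T, T, F]
r3 m[X2→φ6] = [T, T, F]
r3 m[X2→φ8] = [T, T, F]
r3 m[X2→φ9] = [T, T, F]
r4 m[φ0→X9] = [T, T, T]
r4 m[φ0→X2] = [T, T, F]
r4 m[φ1→X9] = [T, T, T]
r4 m[φ1→X3] = [T, T, F]
r4 m[φ2→X13] = [T, T, T]
r4 m[φ2→X2] = [T, T, T]
r4 m[φ3→X9] = [T, T, T]
r4 m[φ3→X11] = [T, T, T]
r4 m[φ4→X10] = [F, T, T]
r4 m[φ4→X11] = [T, T, T]
r4 m[φ5→X13] = [T, T, T]
r4 m[φ5→X2] = [T, T, T]
r4 m[φ6→X11] = [T, T, F]
r4 m[φ6→X2] = [T, T, T]
r4 m[φ7→X10] = [T, T, T]
r4 m[φ7→X11] = [T, T, T]
r4 m[φ8→X11] = [T, T, T]
r4 m[φ8→X2] = [T, T, T]
r4 m[φ9→X9] = [F, T, T]
r4 m[φ9→X2] = [T, T, T]
r4 m[X9→φ0] = [F, T, T]
r4 m[X9→φ1] = [F, T, T]
r4 m[X9→φ3] = [F, T, T]
r4 m[X9→φ9] = [T, T, T]
r4 m[X10→φ4] = [T, T, T]
r4 m[X10→φ7] = [F, T, T]
r4 m[X11→φ3] = [T, T, F]
r4 m[X11→φ4] = [T, T, F]
r4 m[X11→φ6] = [T, T, T]
r4 m[X11→φ7] = [T, T, F]
r4 m[X11→φ8] = [T, T, F]
r4 m[X13→φ2] = [T, T, T]
r4 m[X13→φ5] = [T, T, T]
r4 m[X3→φ1] = [T, T, T]
r4 m[X2→φ0] = [T, T, T]
r4 m[X2→φ2] = [T, T, F]
r4 m[X2→φ5] = [T, T, F]
r4 m[X2→φ6] = [T, T, F]
r4 m[X2→φ8] = [T, T, F]
r4 m[X2→φ9] = [T, T, F]
r5 m[φ0→X9] = [T, T, T]
r5 m[φ0→X2] = [T, T, F]
r5 m[φ1→X9] = [T, T, T]
r5 m[φ1→X3] = [T, T, F]
r5 m[φ2→X13] = [T, T, T]
r5 m[φ2→X2] = [T, T, T]
r5 m[φ3→X9] = [T, T, T]
r5 m[φ3→X11] = [T, T, T]
r5 m[φ4→X10] = [F, T, T]
r5 m[φ4→X11] = [T, T, T]
r5 m[φ5→X13] = [T, T, T]
r5 m[φ5→X2] = [T, T, T]
r5 m[φ6→X11] = [T, T, F]
r5 m[φ6→X2] = [T, T, T]
r5 m[φ7→X10] = [F, T, T]
r5 m[φ7→X11] = [T, T, T]
r5 m[φ8→X11] = [T, T, T]
r5 m[φ8→X2] = [F, T, T]
r5 m[φ9→X9] = [F, T, T]
r5 m[φ9→X2] = [T, T, T]
r5 m[X9→φ0] = [F, T, T]
r5 m[X9→φ1] = [F, T, T]
r5 m[X9→φ3] = [F, T, T]
r5 m[X9→φ9] = [T, T, T]
r5 m[X10→φ4] = [T, T, T]
r5 m[X10→φ7] = [F, T, T]
r5 m[X11→φ3] = [T, T, F]
r5 m[X11→φ4] = [T, T, F]
r5 m[X11→φ6] = [T, T, T]
r5 m[X11→φ7] = [T, T, F]
r5 m[X11→φ8] = [T, T, F]
r5 m[X13→φ2] = [T, T, T]
r5 m[X13→φ5] = [T, T, T]
r5 m[X3→φ1] = [T, T, T]
r5 m[X2→φ0] = [T, T, T]
r5 m[X2→φ2] = [T, T, F]
r5 m[X2→φ5] = [T, T, F]
r5 m[X2→φ6] = [T, T, F]
r5 m[X2→φ8] = [T, T, F]
r5 m[X2→φ9] = [T, T, F]
r6 m[φ0→X9] = [T, T, T]
r6 m[φ0→X2] = [T, T, F]
r6 m[φ1→X9] = [T, T, T]
r6 m[φ1→X3] = [T, T, F]
r6 m[φ2→X13] = [T, T, T]
r6 m[φ2→X2] = [T, T, T]
r6 m[φ3→X9] = [T, T, T]
r6 m[φ3→X11] = [T, T, T]
r6 m[φ4→X10] = [F, T, T]
r6 m[φ4→X11] = [T, T, T]
r6 m[φ5→X13] = [T, T, T]
r6 m[φ5→X2] = [T, T, T]
r6 m[φ6→X11] = [T, T, F]
r6 m[φ6→X2] = [T, T, T]
r6 m[φ7→X10] = [F, T, T]
r6 m[φ7→X11] = [T, T, T]
r6 m[φ8→X11] = [T, T, T]
r6 m[φ8→X2] = [F, T, T]
r6 m[φ9→X9] = [F, T, T]
r6 m[φ9→X2] = [T, T, T]
r6 m[X9→φ0] = [F, T, T]
r6 m[X9→φ1] = [F, T, T]
r6 m[X9→φ3] = [F, T, T]
r6 m[X9→φ9] = [T, T, T]
r6 m[X10→φ4] = [F, T, T]
r6 m[X10→φ7] = [F, T, T]
r6 m[X11→φ3] = [T, T, F]
r6 m[X11→φ4] = [T, T, F]
r6 m[X11→φ6] = [T, T, T]
r6 m[X11→φ7] = [T, T, F]
r6 m[X11→φ8] = [T, T, F]
r6 m[X13→φ2] = [T, T, T]
r6 m[X13→φ5] = [T, T, T]
r6 m[X3→φ1] = [T, T, T]
r6 m[X2→φ0] = [F, T, T]
r6 m[X2→φ2] = [F, T, F]
r6 m[X2→φ5] = [F, T, F]
r6 m[X2→φ6] = [F, T, F]
r6 m[X2→φ8] = [T, T, F]
r6 m[X2→φ9] = [F, T, F]
no fixed point within 6 rounds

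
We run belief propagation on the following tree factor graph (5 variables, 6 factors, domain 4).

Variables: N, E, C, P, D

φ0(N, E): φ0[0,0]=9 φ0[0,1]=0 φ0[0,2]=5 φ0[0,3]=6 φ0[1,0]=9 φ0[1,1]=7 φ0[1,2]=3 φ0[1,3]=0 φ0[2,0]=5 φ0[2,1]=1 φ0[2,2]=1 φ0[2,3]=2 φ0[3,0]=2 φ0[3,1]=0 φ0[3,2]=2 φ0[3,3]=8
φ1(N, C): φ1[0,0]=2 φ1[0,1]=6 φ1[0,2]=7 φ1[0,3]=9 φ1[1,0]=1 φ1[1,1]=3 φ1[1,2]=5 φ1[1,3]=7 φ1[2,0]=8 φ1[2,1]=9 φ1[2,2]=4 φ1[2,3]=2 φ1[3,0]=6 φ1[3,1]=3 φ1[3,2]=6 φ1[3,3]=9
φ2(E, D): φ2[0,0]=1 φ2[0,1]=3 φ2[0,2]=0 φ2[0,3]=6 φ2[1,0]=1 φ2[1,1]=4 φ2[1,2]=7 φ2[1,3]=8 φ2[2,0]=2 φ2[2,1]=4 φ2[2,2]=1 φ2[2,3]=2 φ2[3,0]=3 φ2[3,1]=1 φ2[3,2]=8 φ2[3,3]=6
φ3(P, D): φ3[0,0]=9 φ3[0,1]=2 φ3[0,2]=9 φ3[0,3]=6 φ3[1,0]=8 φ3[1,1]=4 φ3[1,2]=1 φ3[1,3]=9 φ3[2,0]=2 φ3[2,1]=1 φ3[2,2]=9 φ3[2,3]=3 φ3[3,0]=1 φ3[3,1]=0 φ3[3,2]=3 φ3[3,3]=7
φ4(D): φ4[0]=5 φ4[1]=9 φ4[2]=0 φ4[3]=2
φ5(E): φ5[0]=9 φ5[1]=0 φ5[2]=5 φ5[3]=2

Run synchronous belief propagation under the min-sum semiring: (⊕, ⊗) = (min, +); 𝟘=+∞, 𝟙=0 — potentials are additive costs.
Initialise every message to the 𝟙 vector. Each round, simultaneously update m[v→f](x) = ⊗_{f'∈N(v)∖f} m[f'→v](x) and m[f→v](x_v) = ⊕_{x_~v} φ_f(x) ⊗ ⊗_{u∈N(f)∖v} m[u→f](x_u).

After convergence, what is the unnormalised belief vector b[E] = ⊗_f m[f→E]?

b[E] = [15, 9, 10, 12]

init: all messages = 𝟙 over 4 values
r1 m[φ0→N] = [0, 0, 1, 0]
r1 m[φ0→E] = [2, 0, 1, 0]
r1 m[φ1→N] = [2, 1, 2, 3]
r1 m[φ1→C] = [1, 3, 4, 2]
r1 m[φ2→E] = [0, 1, 1, 1]
r1 m[φ2→D] = [1, 1, 0, 2]
r1 m[φ3→P] = [2, 1, 1, 0]
r1 m[φ3→D] = [1, 0, 1, 3]
r1 m[φ4→D] = [5, 9, 0, 2]
r1 m[φ5→E] = [9, 0, 5, 2]
r1 m[N→φ0] = [0, 0, 0, 0]
r1 m[N→φ1] = [0, 0, 0, 0]
r1 m[E→φ0] = [0, 0, 0, 0]
r1 m[E→φ2] = [0, 0, 0, 0]
r1 m[E→φ5] = [0, 0, 0, 0]
r1 m[C→φ1] = [0, 0, 0, 0]
r1 m[P→φ3] = [0, 0, 0, 0]
r1 m[D→φ2] = [0, 0, 0, 0]
r1 m[D→φ3] = [0, 0, 0, 0]
r1 m[D→φ4] = [0, 0, 0, 0]
r2 m[φ0→N] = [0, 0, 1, 0]
r2 m[φ0→E] = [2, 0, 1, 0]
r2 m[φ1→N] = [2, 1, 2, 3]
r2 m[φ1→C] = [1, 3, 4, 2]
r2 m[φ2→E] = [0, 1, 1, 1]
r2 m[φ2→D] = [1, 1, 0, 2]
r2 m[φ3→P] = [2, 1, 1, 0]
r2 m[φ3→D] = [1, 0, 1, 3]
r2 m[φ4→D] = [5, 9, 0, 2]
r2 m[φ5→E] = [9, 0, 5, 2]
r2 m[N→φ0] = [2, 1, 2, 3]
r2 m[N→φ1] = [0, 0, 1, 0]
r2 m[E→φ0] = [9, 1, 6, 3]
r2 m[E→φ2] = [11, 0, 6, 2]
r2 m[E→φ5] = [2, 1, 2, 1]
r2 m[C→φ1] = [0, 0, 0, 0]
r2 m[P→φ3] = [0, 0, 0, 0]
r2 m[D→φ2] = [6, 9, 1, 5]
r2 m[D→φ3] = [6, 10, 0, 4]
r2 m[D→φ4] = [2, 1, 1, 5]
r3 m[φ0→N] = [1, 3, 2, 1]
r3 m[φ0→E] = [5, 2, 3, 1]
r3 m[φ1→N] = [2, 1, 2, 3]
r3 m[φ1→C] = [1, 3, 5, 3]
r3 m[φ2→E] = [1, 7, 2, 9]
r3 m[φ2→D] = [1, 3, 7, 8]
r3 m[φ3→P] = [9, 1, 7, 3]
r3 m[φ3→D] = [1, 0, 1, 3]
r3 m[φ4→D] = [5, 9, 0, 2]
r3 m[φ5→E] = [9, 0, 5, 2]
r3 m[N→φ0] = [2, 1, 2, 3]
r3 m[N→φ1] = [0, 0, 1, 0]
r3 m[E→φ0] = [9, 1, 6, 3]
r3 m[E→φ2] = [11, 0, 6, 2]
r3 m[E→φ5] = [2, 1, 2, 1]
r3 m[C→φ1] = [0, 0, 0, 0]
r3 m[P→φ3] = [0, 0, 0, 0]
r3 m[D→φ2] = [6, 9, 1, 5]
r3 m[D→φ3] = [6, 10, 0, 4]
r3 m[D→φ4] = [2, 1, 1, 5]
r4 m[φ0→N] = [1, 3, 2, 1]
r4 m[φ0→E] = [5, 2, 3, 1]
r4 m[φ1→N] = [2, 1, 2, 3]
r4 m[φ1→C] = [1, 3, 5, 3]
r4 m[φ2→E] = [1, 7, 2, 9]
r4 m[φ2→D] = [1, 3, 7, 8]
r4 m[φ3→P] = [9, 1, 7, 3]
r4 m[φ3→D] = [1, 0, 1, 3]
r4 m[φ4→D] = [5, 9, 0, 2]
r4 m[φ5→E] = [9, 0, 5, 2]
r4 m[N→φ0] = [2, 1, 2, 3]
r4 m[N→φ1] = [1, 3, 2, 1]
r4 m[E→φ0] = [10, 7, 7, 11]
r4 m[E→φ2] = [14, 2, 8, 3]
r4 m[E→φ5] = [6, 9, 5, 10]
r4 m[C→φ1] = [0, 0, 0, 0]
r4 m[P→φ3] = [0, 0, 0, 0]
r4 m[D→φ2] = [6, 9, 1, 5]
r4 m[D→φ3] = [6, 12, 7, 10]
r4 m[D→φ4] = [2, 3, 8, 11]
r5 m[φ0→N] = [7, 10, 8, 7]
r5 m[φ0→E] = [5, 2, 3, 1]
r5 m[φ1→N] = [2, 1, 2, 3]
r5 m[φ1→C] = [3, 4, 6, 4]
r5 m[φ2→E] = [1, 7, 2, 9]
r5 m[φ2→D] = [3, 4, 9, 9]
r5 m[φ3→P] = [14, 8, 8, 7]
r5 m[φ3→D] = [1, 0, 1, 3]
r5 m[φ4→D] = [5, 9, 0, 2]
r5 m[φ5→E] = [9, 0, 5, 2]
r5 m[N→φ0] = [2, 1, 2, 3]
r5 m[N→φ1] = [1, 3, 2, 1]
r5 m[E→φ0] = [10, 7, 7, 11]
r5 m[E→φ2] = [14, 2, 8, 3]
r5 m[E→φ5] = [6, 9, 5, 10]
r5 m[C→φ1] = [0, 0, 0, 0]
r5 m[P→φ3] = [0, 0, 0, 0]
r5 m[D→φ2] = [6, 9, 1, 5]
r5 m[D→φ3] = [6, 12, 7, 10]
r5 m[D→φ4] = [2, 3, 8, 11]
r6 m[φ0→N] = [7, 10, 8, 7]
r6 m[φ0→E] = [5, 2, 3, 1]
r6 m[φ1→N] = [2, 1, 2, 3]
r6 m[φ1→C] = [3, 4, 6, 4]
r6 m[φ2→E] = [1, 7, 2, 9]
r6 m[φ2→D] = [3, 4, 9, 9]
r6 m[φ3→P] = [14, 8, 8, 7]
r6 m[φ3→D] = [1, 0, 1, 3]
r6 m[φ4→D] = [5, 9, 0, 2]
r6 m[φ5→E] = [9, 0, 5, 2]
r6 m[N→φ0] = [2, 1, 2, 3]
r6 m[N→φ1] = [7, 10, 8, 7]
r6 m[E→φ0] = [10, 7, 7, 11]
r6 m[E→φ2] = [14, 2, 8, 3]
r6 m[E→φ5] = [6, 9, 5, 10]
r6 m[C→φ1] = [0, 0, 0, 0]
r6 m[P→φ3] = [0, 0, 0, 0]
r6 m[D→φ2] = [6, 9, 1, 5]
r6 m[D→φ3] = [8, 13, 9, 11]
r6 m[D→φ4] = [4, 4, 10, 12]
r7 m[φ0→N] = [7, 10, 8, 7]
r7 m[φ0→E] = [5, 2, 3, 1]
r7 m[φ1→N] = [2, 1, 2, 3]
r7 m[φ1→C] = [9, 10, 12, 10]
r7 m[φ2→E] = [1, 7, 2, 9]
r7 m[φ2→D] = [3, 4, 9, 9]
r7 m[φ3→P] = [15, 10, 10, 9]
r7 m[φ3→D] = [1, 0, 1, 3]
r7 m[φ4→D] = [5, 9, 0, 2]
r7 m[φ5→E] = [9, 0, 5, 2]
r7 m[N→φ0] = [2, 1, 2, 3]
r7 m[N→φ1] = [7, 10, 8, 7]
r7 m[E→φ0] = [10, 7, 7, 11]
r7 m[E→φ2] = [14, 2, 8, 3]
r7 m[E→φ5] = [6, 9, 5, 10]
r7 m[C→φ1] = [0, 0, 0, 0]
r7 m[P→φ3] = [0, 0, 0, 0]
r7 m[D→φ2] = [6, 9, 1, 5]
r7 m[D→φ3] = [8, 13, 9, 11]
r7 m[D→φ4] = [4, 4, 10, 12]
r8 m[φ0→N] = [7, 10, 8, 7]
r8 m[φ0→E] = [5, 2, 3, 1]
r8 m[φ1→N] = [2, 1, 2, 3]
r8 m[φ1→C] = [9, 10, 12, 10]
r8 m[φ2→E] = [1, 7, 2, 9]
r8 m[φ2→D] = [3, 4, 9, 9]
r8 m[φ3→P] = [15, 10, 10, 9]
r8 m[φ3→D] = [1, 0, 1, 3]
r8 m[φ4→D] = [5, 9, 0, 2]
r8 m[φ5→E] = [9, 0, 5, 2]
r8 m[N→φ0] = [2, 1, 2, 3]
r8 m[N→φ1] = [7, 10, 8, 7]
r8 m[E→φ0] = [10, 7, 7, 11]
r8 m[E→φ2] = [14, 2, 8, 3]
r8 m[E→φ5] = [6, 9, 5, 10]
r8 m[C→φ1] = [0, 0, 0, 0]
r8 m[P→φ3] = [0, 0, 0, 0]
r8 m[D→φ2] = [6, 9, 1, 5]
r8 m[D→φ3] = [8, 13, 9, 11]
r8 m[D→φ4] = [4, 4, 10, 12]
fixed point reached at round 8
b[E] = ⊗ incoming = [15, 9, 10, 12]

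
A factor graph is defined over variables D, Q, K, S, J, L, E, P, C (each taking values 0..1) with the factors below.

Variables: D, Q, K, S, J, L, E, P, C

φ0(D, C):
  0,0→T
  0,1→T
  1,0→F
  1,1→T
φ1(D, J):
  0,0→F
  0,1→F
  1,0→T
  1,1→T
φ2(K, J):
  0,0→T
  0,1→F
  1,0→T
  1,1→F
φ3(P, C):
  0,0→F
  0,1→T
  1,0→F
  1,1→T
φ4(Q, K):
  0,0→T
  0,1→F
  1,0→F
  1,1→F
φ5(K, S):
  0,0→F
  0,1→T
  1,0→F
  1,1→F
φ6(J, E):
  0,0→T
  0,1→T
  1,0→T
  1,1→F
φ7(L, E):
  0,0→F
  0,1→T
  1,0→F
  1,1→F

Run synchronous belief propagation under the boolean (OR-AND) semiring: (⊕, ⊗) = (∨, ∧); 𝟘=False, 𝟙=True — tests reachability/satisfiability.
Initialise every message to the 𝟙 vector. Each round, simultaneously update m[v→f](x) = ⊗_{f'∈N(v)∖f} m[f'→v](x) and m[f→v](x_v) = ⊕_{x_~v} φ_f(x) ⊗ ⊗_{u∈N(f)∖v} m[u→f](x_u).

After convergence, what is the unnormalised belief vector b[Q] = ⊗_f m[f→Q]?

init: all messages = 𝟙 over 2 values
r1 m[φ0→D] = [T, T]
r1 m[φ0→C] = [T, T]
r1 m[φ1→D] = [F, T]
r1 m[φ1→J] = [T, T]
r1 m[φ2→K] = [T, T]
r1 m[φ2→J] = [T, F]
r1 m[φ3→P] = [T, T]
r1 m[φ3→C] = [F, T]
r1 m[φ4→Q] = [T, F]
r1 m[φ4→K] = [T, F]
r1 m[φ5→K] = [T, F]
r1 m[φ5→S] = [F, T]
r1 m[φ6→J] = [T, T]
r1 m[φ6→E] = [T, T]
r1 m[φ7→L] = [T, F]
r1 m[φ7→E] = [F, T]
r1 m[D→φ0] = [T, T]
r1 m[D→φ1] = [T, T]
r1 m[Q→φ4] = [T, T]
r1 m[K→φ2] = [T, T]
r1 m[K→φ4] = [T, T]
r1 m[K→φ5] = [T, T]
r1 m[S→φ5] = [T, T]
r1 m[J→φ1] = [T, T]
r1 m[J→φ2] = [T, T]
r1 m[J→φ6] = [T, T]
r1 m[L→φ7] = [T, T]
r1 m[E→φ6] = [T, T]
r1 m[E→φ7] = [T, T]
r1 m[P→φ3] = [T, T]
r1 m[C→φ0] = [T, T]
r1 m[C→φ3] = [T, T]
r2 m[φ0→D] = [T, T]
r2 m[φ0→C] = [T, T]
r2 m[φ1→D] = [F, T]
r2 m[φ1→J] = [T, T]
r2 m[φ2→K] = [T, T]
r2 m[φ2→J] = [T, F]
r2 m[φ3→P] = [T, T]
r2 m[φ3→C] = [F, T]
r2 m[φ4→Q] = [T, F]
r2 m[φ4→K] = [T, F]
r2 m[φ5→K] = [T, F]
r2 m[φ5→S] = [F, T]
r2 m[φ6→J] = [T, T]
r2 m[φ6→E] = [T, T]
r2 m[φ7→L] = [T, F]
r2 m[φ7→E] = [F, T]
r2 m[D→φ0] = [F, T]
r2 m[D→φ1] = [T, T]
r2 m[Q→φ4] = [T, T]
r2 m[K→φ2] = [T, F]
r2 m[K→φ4] = [T, F]
r2 m[K→φ5] = [T, F]
r2 m[S→φ5] = [T, T]
r2 m[J→φ1] = [T, F]
r2 m[J→φ2] = [T, T]
r2 m[J→φ6] = [T, F]
r2 m[L→φ7] = [T, T]
r2 m[E→φ6] = [F, T]
r2 m[E→φ7] = [T, T]
r2 m[P→φ3] = [T, T]
r2 m[C→φ0] = [F, T]
r2 m[C→φ3] = [T, T]
r3 m[φ0→D] = [T, T]
r3 m[φ0→C] = [F, T]
r3 m[φ1→D] = [F, T]
r3 m[φ1→J] = [T, T]
r3 m[φ2→K] = [T, T]
r3 m[φ2→J] = [T, F]
r3 m[φ3→P] = [T, T]
r3 m[φ3→C] = [F, T]
r3 m[φ4→Q] = [T, F]
r3 m[φ4→K] = [T, F]
r3 m[φ5→K] = [T, F]
r3 m[φ5→S] = [F, T]
r3 m[φ6→J] = [T, F]
r3 m[φ6→E] = [T, T]
r3 m[φ7→L] = [T, F]
r3 m[φ7→E] = [F, T]
r3 m[D→φ0] = [F, T]
r3 m[D→φ1] = [T, T]
r3 m[Q→φ4] = [T, T]
r3 m[K→φ2] = [T, F]
r3 m[K→φ4] = [T, F]
r3 m[K→φ5] = [T, F]
r3 m[S→φ5] = [T, T]
r3 m[J→φ1] = [T, F]
r3 m[J→φ2] = [T, T]
r3 m[J→φ6] = [T, F]
r3 m[L→φ7] = [T, T]
r3 m[E→φ6] = [F, T]
r3 m[E→φ7] = [T, T]
r3 m[P→φ3] = [T, T]
r3 m[C→φ0] = [F, T]
r3 m[C→φ3] = [T, T]
r4 m[φ0→D] = [T, T]
r4 m[φ0→C] = [F, T]
r4 m[φ1→D] = [F, T]
r4 m[φ1→J] = [T, T]
r4 m[φ2→K] = [T, T]
r4 m[φ2→J] = [T, F]
r4 m[φ3→P] = [T, T]
r4 m[φ3→C] = [F, T]
r4 m[φ4→Q] = [T, F]
r4 m[φ4→K] = [T, F]
r4 m[φ5→K] = [T, F]
r4 m[φ5→S] = [F, T]
r4 m[φ6→J] = [T, F]
r4 m[φ6→E] = [T, T]
r4 m[φ7→L] = [T, F]
r4 m[φ7→E] = [F, T]
r4 m[D→φ0] = [F, T]
r4 m[D→φ1] = [T, T]
r4 m[Q→φ4] = [T, T]
r4 m[K→φ2] = [T, F]
r4 m[K→φ4] = [T, F]
r4 m[K→φ5] = [T, F]
r4 m[S→φ5] = [T, T]
r4 m[J→φ1] = [T, F]
r4 m[J→φ2] = [T, F]
r4 m[J→φ6] = [T, F]
r4 m[L→φ7] = [T, T]
r4 m[E→φ6] = [F, T]
r4 m[E→φ7] = [T, T]
r4 m[P→φ3] = [T, T]
r4 m[C→φ0] = [F, T]
r4 m[C→φ3] = [F, T]
r5 m[φ0→D] = [T, T]
r5 m[φ0→C] = [F, T]
r5 m[φ1→D] = [F, T]
r5 m[φ1→J] = [T, T]
r5 m[φ2→K] = [T, T]
r5 m[φ2→J] = [T, F]
r5 m[φ3→P] = [T, T]
r5 m[φ3→C] = [F, T]
r5 m[φ4→Q] = [T, F]
r5 m[φ4→K] = [T, F]
r5 m[φ5→K] = [T, F]
r5 m[φ5→S] = [F, T]
r5 m[φ6→J] = [T, F]
r5 m[φ6→E] = [T, T]
r5 m[φ7→L] = [T, F]
r5 m[φ7→E] = [F, T]
r5 m[D→φ0] = [F, T]
r5 m[D→φ1] = [T, T]
r5 m[Q→φ4] = [T, T]
r5 m[K→φ2] = [T, F]
r5 m[K→φ4] = [T, F]
r5 m[K→φ5] = [T, F]
r5 m[S→φ5] = [T, T]
r5 m[J→φ1] = [T, F]
r5 m[J→φ2] = [T, F]
r5 m[J→φ6] = [T, F]
r5 m[L→φ7] = [T, T]
r5 m[E→φ6] = [F, T]
r5 m[E→φ7] = [T, T]
r5 m[P→φ3] = [T, T]
r5 m[C→φ0] = [F, T]
r5 m[C→φ3] = [F, T]
fixed point reached at round 5
b[Q] = ⊗ incoming = [T, F]

b[Q] = [T, F]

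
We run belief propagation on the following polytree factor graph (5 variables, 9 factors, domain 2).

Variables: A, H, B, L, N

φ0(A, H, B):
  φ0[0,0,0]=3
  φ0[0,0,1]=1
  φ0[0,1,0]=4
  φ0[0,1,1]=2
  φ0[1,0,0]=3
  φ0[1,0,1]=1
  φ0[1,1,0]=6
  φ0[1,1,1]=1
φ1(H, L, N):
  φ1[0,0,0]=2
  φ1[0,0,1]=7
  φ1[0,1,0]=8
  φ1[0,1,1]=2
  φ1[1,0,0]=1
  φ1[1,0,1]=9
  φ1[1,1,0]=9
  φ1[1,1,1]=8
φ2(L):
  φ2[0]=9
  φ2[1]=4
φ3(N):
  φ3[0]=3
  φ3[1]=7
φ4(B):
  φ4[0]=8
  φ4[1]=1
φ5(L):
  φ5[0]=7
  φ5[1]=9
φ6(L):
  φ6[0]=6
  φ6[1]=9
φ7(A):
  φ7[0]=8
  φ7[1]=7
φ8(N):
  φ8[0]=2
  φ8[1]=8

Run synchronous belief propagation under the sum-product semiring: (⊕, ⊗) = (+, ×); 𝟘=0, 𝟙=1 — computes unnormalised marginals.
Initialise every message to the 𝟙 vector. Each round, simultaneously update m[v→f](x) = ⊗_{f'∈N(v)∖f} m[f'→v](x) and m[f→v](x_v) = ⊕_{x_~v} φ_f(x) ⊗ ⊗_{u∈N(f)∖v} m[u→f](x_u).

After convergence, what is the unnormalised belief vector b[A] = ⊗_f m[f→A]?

init: all messages = 𝟙 over 2 values
r1 m[φ0→A] = [10, 11]
r1 m[φ0→H] = [8, 13]
r1 m[φ0→B] = [16, 5]
r1 m[φ1→H] = [19, 27]
r1 m[φ1→L] = [19, 27]
r1 m[φ1→N] = [20, 26]
r1 m[φ2→L] = [9, 4]
r1 m[φ3→N] = [3, 7]
r1 m[φ4→B] = [8, 1]
r1 m[φ5→L] = [7, 9]
r1 m[φ6→L] = [6, 9]
r1 m[φ7→A] = [8, 7]
r1 m[φ8→N] = [2, 8]
r1 m[A→φ0] = [1, 1]
r1 m[A→φ7] = [1, 1]
r1 m[H→φ0] = [1, 1]
r1 m[H→φ1] = [1, 1]
r1 m[B→φ0] = [1, 1]
r1 m[B→φ4] = [1, 1]
r1 m[L→φ1] = [1, 1]
r1 m[L→φ2] = [1, 1]
r1 m[L→φ5] = [1, 1]
r1 m[L→φ6] = [1, 1]
r1 m[N→φ1] = [1, 1]
r1 m[N→φ3] = [1, 1]
r1 m[N→φ8] = [1, 1]
r2 m[φ0→A] = [10, 11]
r2 m[φ0→H] = [8, 13]
r2 m[φ0→B] = [16, 5]
r2 m[φ1→H] = [19, 27]
r2 m[φ1→L] = [19, 27]
r2 m[φ1→N] = [20, 26]
r2 m[φ2→L] = [9, 4]
r2 m[φ3→N] = [3, 7]
r2 m[φ4→B] = [8, 1]
r2 m[φ5→L] = [7, 9]
r2 m[φ6→L] = [6, 9]
r2 m[φ7→A] = [8, 7]
r2 m[φ8→N] = [2, 8]
r2 m[A→φ0] = [8, 7]
r2 m[A→φ7] = [10, 11]
r2 m[H→φ0] = [19, 27]
r2 m[H→φ1] = [8, 13]
r2 m[B→φ0] = [8, 1]
r2 m[B→φ4] = [16, 5]
r2 m[L→φ1] = [378, 324]
r2 m[L→φ2] = [798, 2187]
r2 m[L→φ5] = [1026, 972]
r2 m[L→φ6] = [1197, 972]
r2 m[N→φ1] = [6, 56]
r2 m[N→φ3] = [40, 208]
r2 m[N→φ8] = [60, 182]
r3 m[φ0→A] = [1393, 1798]
r3 m[φ0→H] = [375, 615]
r3 m[φ0→B] = [2853, 906]
r3 m[φ1→H] = [204552, 355428]
r3 m[φ1→L] = [9862, 7806]
r3 m[φ1→N] = [69606, 104274]
r3 m[φ2→L] = [9, 4]
r3 m[φ3→N] = [3, 7]
r3 m[φ4→B] = [8, 1]
r3 m[φ5→L] = [7, 9]
r3 m[φ6→L] = [6, 9]
r3 m[φ7→A] = [8, 7]
r3 m[φ8→N] = [2, 8]
r3 m[A→φ0] = [8, 7]
r3 m[A→φ7] = [10, 11]
r3 m[H→φ0] = [19, 27]
r3 m[H→φ1] = [8, 13]
r3 m[B→φ0] = [8, 1]
r3 m[B→φ4] = [16, 5]
r3 m[L→φ1] = [378, 324]
r3 m[L→φ2] = [798, 2187]
r3 m[L→φ5] = [1026, 972]
r3 m[L→φ6] = [1197, 972]
r3 m[N→φ1] = [6, 56]
r3 m[N→φ3] = [40, 208]
r3 m[N→φ8] = [60, 182]
r4 m[φ0→A] = [1393, 1798]
r4 m[φ0→H] = [375, 615]
r4 m[φ0→B] = [2853, 906]
r4 m[φ1→H] = [204552, 355428]
r4 m[φ1→L] = [9862, 7806]
r4 m[φ1→N] = [69606, 104274]
r4 m[φ2→L] = [9, 4]
r4 m[φ3→N] = [3, 7]
r4 m[φ4→B] = [8, 1]
r4 m[φ5→L] = [7, 9]
r4 m[φ6→L] = [6, 9]
r4 m[φ7→A] = [8, 7]
r4 m[φ8→N] = [2, 8]
r4 m[A→φ0] = [8, 7]
r4 m[A→φ7] = [1393, 1798]
r4 m[H→φ0] = [204552, 355428]
r4 m[H→φ1] = [375, 615]
r4 m[B→φ0] = [8, 1]
r4 m[B→φ4] = [2853, 906]
r4 m[L→φ1] = [378, 324]
r4 m[L→φ2] = [414204, 632286]
r4 m[L→φ5] = [532548, 281016]
r4 m[L→φ6] = [621306, 281016]
r4 m[N→φ1] = [6, 56]
r4 m[N→φ3] = [139212, 834192]
r4 m[N→φ8] = [208818, 729918]
r5 m[φ0→A] = [17198352, 22529772]
r5 m[φ0→H] = [375, 615]
r5 m[φ0→B] = [35506512, 11243124]
r5 m[φ1→H] = [204552, 355428]
r5 m[φ1→L] = [465150, 368730]
r5 m[φ1→N] = [3281310, 4921560]
r5 m[φ2→L] = [9, 4]
r5 m[φ3→N] = [3, 7]
r5 m[φ4→B] = [8, 1]
r5 m[φ5→L] = [7, 9]
r5 m[φ6→L] = [6, 9]
r5 m[φ7→A] = [8, 7]
r5 m[φ8→N] = [2, 8]
r5 m[A→φ0] = [8, 7]
r5 m[A→φ7] = [1393, 1798]
r5 m[H→φ0] = [204552, 355428]
r5 m[H→φ1] = [375, 615]
r5 m[B→φ0] = [8, 1]
r5 m[B→φ4] = [2853, 906]
r5 m[L→φ1] = [378, 324]
r5 m[L→φ2] = [414204, 632286]
r5 m[L→φ5] = [532548, 281016]
r5 m[L→φ6] = [621306, 281016]
r5 m[N→φ1] = [6, 56]
r5 m[N→φ3] = [139212, 834192]
r5 m[N→φ8] = [208818, 729918]
r6 m[φ0→A] = [17198352, 22529772]
r6 m[φ0→H] = [375, 615]
r6 m[φ0→B] = [35506512, 11243124]
r6 m[φ1→H] = [204552, 355428]
r6 m[φ1→L] = [465150, 368730]
r6 m[φ1→N] = [3281310, 4921560]
r6 m[φ2→L] = [9, 4]
r6 m[φ3→N] = [3, 7]
r6 m[φ4→B] = [8, 1]
r6 m[φ5→L] = [7, 9]
r6 m[φ6→L] = [6, 9]
r6 m[φ7→A] = [8, 7]
r6 m[φ8→N] = [2, 8]
r6 m[A→φ0] = [8, 7]
r6 m[A→φ7] = [17198352, 22529772]
r6 m[H→φ0] = [204552, 355428]
r6 m[H→φ1] = [375, 615]
r6 m[B→φ0] = [8, 1]
r6 m[B→φ4] = [35506512, 11243124]
r6 m[L→φ1] = [378, 324]
r6 m[L→φ2] = [19536300, 29867130]
r6 m[L→φ5] = [25118100, 13274280]
r6 m[L→φ6] = [29304450, 13274280]
r6 m[N→φ1] = [6, 56]
r6 m[N→φ3] = [6562620, 39372480]
r6 m[N→φ8] = [9843930, 34450920]
r7 m[φ0→A] = [17198352, 22529772]
r7 m[φ0→H] = [375, 615]
r7 m[φ0→B] = [35506512, 11243124]
r7 m[φ1→H] = [204552, 355428]
r7 m[φ1→L] = [465150, 368730]
r7 m[φ1→N] = [3281310, 4921560]
r7 m[φ2→L] = [9, 4]
r7 m[φ3→N] = [3, 7]
r7 m[φ4→B] = [8, 1]
r7 m[φ5→L] = [7, 9]
r7 m[φ6→L] = [6, 9]
r7 m[φ7→A] = [8, 7]
r7 m[φ8→N] = [2, 8]
r7 m[A→φ0] = [8, 7]
r7 m[A→φ7] = [17198352, 22529772]
r7 m[H→φ0] = [204552, 355428]
r7 m[H→φ1] = [375, 615]
r7 m[B→φ0] = [8, 1]
r7 m[B→φ4] = [35506512, 11243124]
r7 m[L→φ1] = [378, 324]
r7 m[L→φ2] = [19536300, 29867130]
r7 m[L→φ5] = [25118100, 13274280]
r7 m[L→φ6] = [29304450, 13274280]
r7 m[N→φ1] = [6, 56]
r7 m[N→φ3] = [6562620, 39372480]
r7 m[N→φ8] = [9843930, 34450920]
fixed point reached at round 7
b[A] = ⊗ incoming = [137586816, 157708404]

b[A] = [137586816, 157708404]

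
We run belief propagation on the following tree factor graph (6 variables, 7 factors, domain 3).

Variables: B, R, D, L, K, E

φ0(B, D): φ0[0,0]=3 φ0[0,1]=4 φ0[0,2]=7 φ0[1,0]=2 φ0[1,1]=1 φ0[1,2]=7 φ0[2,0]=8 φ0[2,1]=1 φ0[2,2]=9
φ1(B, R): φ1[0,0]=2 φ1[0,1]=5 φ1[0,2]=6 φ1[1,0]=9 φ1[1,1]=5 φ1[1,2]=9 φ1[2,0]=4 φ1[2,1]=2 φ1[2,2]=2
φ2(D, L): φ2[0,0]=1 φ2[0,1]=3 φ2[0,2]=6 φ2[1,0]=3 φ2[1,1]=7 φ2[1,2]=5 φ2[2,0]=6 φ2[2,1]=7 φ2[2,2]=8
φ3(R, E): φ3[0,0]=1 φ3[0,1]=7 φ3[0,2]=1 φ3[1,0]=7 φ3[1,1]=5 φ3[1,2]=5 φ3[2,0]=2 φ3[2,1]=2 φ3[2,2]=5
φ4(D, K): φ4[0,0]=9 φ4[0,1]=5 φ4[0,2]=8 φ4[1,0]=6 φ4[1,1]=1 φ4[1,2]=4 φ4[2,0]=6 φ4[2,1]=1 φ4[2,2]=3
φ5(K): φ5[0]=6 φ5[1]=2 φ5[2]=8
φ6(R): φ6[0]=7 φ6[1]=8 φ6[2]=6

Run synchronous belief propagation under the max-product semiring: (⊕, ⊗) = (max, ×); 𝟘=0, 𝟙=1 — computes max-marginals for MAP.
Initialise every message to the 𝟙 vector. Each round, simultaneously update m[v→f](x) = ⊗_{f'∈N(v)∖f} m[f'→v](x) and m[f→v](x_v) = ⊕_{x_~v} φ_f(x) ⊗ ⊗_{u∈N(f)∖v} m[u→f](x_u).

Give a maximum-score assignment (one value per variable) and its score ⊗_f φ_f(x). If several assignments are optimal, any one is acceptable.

init: all messages = 𝟙 over 3 values
r1 m[φ0→B] = [7, 7, 9]
r1 m[φ0→D] = [8, 4, 9]
r1 m[φ1→B] = [6, 9, 4]
r1 m[φ1→R] = [9, 5, 9]
r1 m[φ2→D] = [6, 7, 8]
r1 m[φ2→L] = [6, 7, 8]
r1 m[φ3→R] = [7, 7, 5]
r1 m[φ3→E] = [7, 7, 5]
r1 m[φ4→D] = [9, 6, 6]
r1 m[φ4→K] = [9, 5, 8]
r1 m[φ5→K] = [6, 2, 8]
r1 m[φ6→R] = [7, 8, 6]
r1 m[B→φ0] = [1, 1, 1]
r1 m[B→φ1] = [1, 1, 1]
r1 m[R→φ1] = [1, 1, 1]
r1 m[R→φ3] = [1, 1, 1]
r1 m[R→φ6] = [1, 1, 1]
r1 m[D→φ0] = [1, 1, 1]
r1 m[D→φ2] = [1, 1, 1]
r1 m[D→φ4] = [1, 1, 1]
r1 m[L→φ2] = [1, 1, 1]
r1 m[K→φ4] = [1, 1, 1]
r1 m[K→φ5] = [1, 1, 1]
r1 m[E→φ3] = [1, 1, 1]
r2 m[φ0→B] = [7, 7, 9]
r2 m[φ0→D] = [8, 4, 9]
r2 m[φ1→B] = [6, 9, 4]
r2 m[φ1→R] = [9, 5, 9]
r2 m[φ2→D] = [6, 7, 8]
r2 m[φ2→L] = [6, 7, 8]
r2 m[φ3→R] = [7, 7, 5]
r2 m[φ3→E] = [7, 7, 5]
r2 m[φ4→D] = [9, 6, 6]
r2 m[φ4→K] = [9, 5, 8]
r2 m[φ5→K] = [6, 2, 8]
r2 m[φ6→R] = [7, 8, 6]
r2 m[B→φ0] = [6, 9, 4]
r2 m[B→φ1] = [7, 7, 9]
r2 m[R→φ1] = [49, 56, 30]
r2 m[R→φ3] = [63, 40, 54]
r2 m[R→φ6] = [63, 35, 45]
r2 m[D→φ0] = [54, 42, 48]
r2 m[D→φ2] = [72, 24, 54]
r2 m[D→φ4] = [48, 28, 72]
r2 m[L→φ2] = [1, 1, 1]
r2 m[K→φ4] = [6, 2, 8]
r2 m[K→φ5] = [9, 5, 8]
r2 m[E→φ3] = [1, 1, 1]
r3 m[φ0→B] = [336, 336, 432]
r3 m[φ0→D] = [32, 24, 63]
r3 m[φ1→B] = [280, 441, 196]
r3 m[φ1→R] = [63, 35, 63]
r3 m[φ2→D] = [6, 7, 8]
r3 m[φ2→L] = [324, 378, 432]
r3 m[φ3→R] = [7, 7, 5]
r3 m[φ3→E] = [280, 441, 270]
r3 m[φ4→D] = [64, 36, 36]
r3 m[φ4→K] = [432, 240, 384]
r3 m[φ5→K] = [6, 2, 8]
r3 m[φ6→R] = [7, 8, 6]
r3 m[B→φ0] = [6, 9, 4]
r3 m[B→φ1] = [7, 7, 9]
r3 m[R→φ1] = [49, 56, 30]
r3 m[R→φ3] = [63, 40, 54]
r3 m[R→φ6] = [63, 35, 45]
r3 m[D→φ0] = [54, 42, 48]
r3 m[D→φ2] = [72, 24, 54]
r3 m[D→φ4] = [48, 28, 72]
r3 m[L→φ2] = [1, 1, 1]
r3 m[K→φ4] = [6, 2, 8]
r3 m[K→φ5] = [9, 5, 8]
r3 m[E→φ3] = [1, 1, 1]
r4 m[φ0→B] = [336, 336, 432]
r4 m[φ0→D] = [32, 24, 63]
r4 m[φ1→B] = [280, 441, 196]
r4 m[φ1→R] = [63, 35, 63]
r4 m[φ2→D] = [6, 7, 8]
r4 m[φ2→L] = [324, 378, 432]
r4 m[φ3→R] = [7, 7, 5]
r4 m[φ3→E] = [280, 441, 270]
r4 m[φ4→D] = [64, 36, 36]
r4 m[φ4→K] = [432, 240, 384]
r4 m[φ5→K] = [6, 2, 8]
r4 m[φ6→R] = [7, 8, 6]
r4 m[B→φ0] = [280, 441, 196]
r4 m[B→φ1] = [336, 336, 432]
r4 m[R→φ1] = [49, 56, 30]
r4 m[R→φ3] = [441, 280, 378]
r4 m[R→φ6] = [441, 245, 315]
r4 m[D→φ0] = [384, 252, 288]
r4 m[D→φ2] = [2048, 864, 2268]
r4 m[D→φ4] = [192, 168, 504]
r4 m[L→φ2] = [1, 1, 1]
r4 m[K→φ4] = [6, 2, 8]
r4 m[K→φ5] = [432, 240, 384]
r4 m[E→φ3] = [1, 1, 1]
r5 m[φ0→B] = [2016, 2016, 3072]
r5 m[φ0→D] = [1568, 1120, 3087]
r5 m[φ1→B] = [280, 441, 196]
r5 m[φ1→R] = [3024, 1680, 3024]
r5 m[φ2→D] = [6, 7, 8]
r5 m[φ2→L] = [13608, 15876, 18144]
r5 m[φ3→R] = [7, 7, 5]
r5 m[φ3→E] = [1960, 3087, 1890]
r5 m[φ4→D] = [64, 36, 36]
r5 m[φ4→K] = [3024, 960, 1536]
r5 m[φ5→K] = [6, 2, 8]
r5 m[φ6→R] = [7, 8, 6]
r5 m[B→φ0] = [280, 441, 196]
r5 m[B→φ1] = [336, 336, 432]
r5 m[R→φ1] = [49, 56, 30]
r5 m[R→φ3] = [441, 280, 378]
r5 m[R→φ6] = [441, 245, 315]
r5 m[D→φ0] = [384, 252, 288]
r5 m[D→φ2] = [2048, 864, 2268]
r5 m[D→φ4] = [192, 168, 504]
r5 m[L→φ2] = [1, 1, 1]
r5 m[K→φ4] = [6, 2, 8]
r5 m[K→φ5] = [432, 240, 384]
r5 m[E→φ3] = [1, 1, 1]
r6 m[φ0→B] = [2016, 2016, 3072]
r6 m[φ0→D] = [1568, 1120, 3087]
r6 m[φ1→B] = [280, 441, 196]
r6 m[φ1→R] = [3024, 1680, 3024]
r6 m[φ2→D] = [6, 7, 8]
r6 m[φ2→L] = [13608, 15876, 18144]
r6 m[φ3→R] = [7, 7, 5]
r6 m[φ3→E] = [1960, 3087, 1890]
r6 m[φ4→D] = [64, 36, 36]
r6 m[φ4→K] = [3024, 960, 1536]
r6 m[φ5→K] = [6, 2, 8]
r6 m[φ6→R] = [7, 8, 6]
r6 m[B→φ0] = [280, 441, 196]
r6 m[B→φ1] = [2016, 2016, 3072]
r6 m[R→φ1] = [49, 56, 30]
r6 m[R→φ3] = [21168, 13440, 18144]
r6 m[R→φ6] = [21168, 11760, 15120]
r6 m[D→φ0] = [384, 252, 288]
r6 m[D→φ2] = [100352, 40320, 111132]
r6 m[D→φ4] = [9408, 7840, 24696]
r6 m[L→φ2] = [1, 1, 1]
r6 m[K→φ4] = [6, 2, 8]
r6 m[K→φ5] = [3024, 960, 1536]
r6 m[E→φ3] = [1, 1, 1]
r7 m[φ0→B] = [2016, 2016, 3072]
r7 m[φ0→D] = [1568, 1120, 3087]
r7 m[φ1→B] = [280, 441, 196]
r7 m[φ1→R] = [18144, 10080, 18144]
r7 m[φ2→D] = [6, 7, 8]
r7 m[φ2→L] = [666792, 777924, 889056]
r7 m[φ3→R] = [7, 7, 5]
r7 m[φ3→E] = [94080, 148176, 90720]
r7 m[φ4→D] = [64, 36, 36]
r7 m[φ4→K] = [148176, 47040, 75264]
r7 m[φ5→K] = [6, 2, 8]
r7 m[φ6→R] = [7, 8, 6]
r7 m[B→φ0] = [280, 441, 196]
r7 m[B→φ1] = [2016, 2016, 3072]
r7 m[R→φ1] = [49, 56, 30]
r7 m[R→φ3] = [21168, 13440, 18144]
r7 m[R→φ6] = [21168, 11760, 15120]
r7 m[D→φ0] = [384, 252, 288]
r7 m[D→φ2] = [100352, 40320, 111132]
r7 m[D→φ4] = [9408, 7840, 24696]
r7 m[L→φ2] = [1, 1, 1]
r7 m[K→φ4] = [6, 2, 8]
r7 m[K→φ5] = [3024, 960, 1536]
r7 m[E→φ3] = [1, 1, 1]
r8 m[φ0→B] = [2016, 2016, 3072]
r8 m[φ0→D] = [1568, 1120, 3087]
r8 m[φ1→B] = [280, 441, 196]
r8 m[φ1→R] = [18144, 10080, 18144]
r8 m[φ2→D] = [6, 7, 8]
r8 m[φ2→L] = [666792, 777924, 889056]
r8 m[φ3→R] = [7, 7, 5]
r8 m[φ3→E] = [94080, 148176, 90720]
r8 m[φ4→D] = [64, 36, 36]
r8 m[φ4→K] = [148176, 47040, 75264]
r8 m[φ5→K] = [6, 2, 8]
r8 m[φ6→R] = [7, 8, 6]
r8 m[B→φ0] = [280, 441, 196]
r8 m[B→φ1] = [2016, 2016, 3072]
r8 m[R→φ1] = [49, 56, 30]
r8 m[R→φ3] = [127008, 80640, 108864]
r8 m[R→φ6] = [127008, 70560, 90720]
r8 m[D→φ0] = [384, 252, 288]
r8 m[D→φ2] = [100352, 40320, 111132]
r8 m[D→φ4] = [9408, 7840, 24696]
r8 m[L→φ2] = [1, 1, 1]
r8 m[K→φ4] = [6, 2, 8]
r8 m[K→φ5] = [148176, 47040, 75264]
r8 m[E→φ3] = [1, 1, 1]
r9 m[φ0→B] = [2016, 2016, 3072]
r9 m[φ0→D] = [1568, 1120, 3087]
r9 m[φ1→B] = [280, 441, 196]
r9 m[φ1→R] = [18144, 10080, 18144]
r9 m[φ2→D] = [6, 7, 8]
r9 m[φ2→L] = [666792, 777924, 889056]
r9 m[φ3→R] = [7, 7, 5]
r9 m[φ3→E] = [564480, 889056, 544320]
r9 m[φ4→D] = [64, 36, 36]
r9 m[φ4→K] = [148176, 47040, 75264]
r9 m[φ5→K] = [6, 2, 8]
r9 m[φ6→R] = [7, 8, 6]
r9 m[B→φ0] = [280, 441, 196]
r9 m[B→φ1] = [2016, 2016, 3072]
r9 m[R→φ1] = [49, 56, 30]
r9 m[R→φ3] = [127008, 80640, 108864]
r9 m[R→φ6] = [127008, 70560, 90720]
r9 m[D→φ0] = [384, 252, 288]
r9 m[D→φ2] = [100352, 40320, 111132]
r9 m[D→φ4] = [9408, 7840, 24696]
r9 m[L→φ2] = [1, 1, 1]
r9 m[K→φ4] = [6, 2, 8]
r9 m[K→φ5] = [148176, 47040, 75264]
r9 m[E→φ3] = [1, 1, 1]
r10 m[φ0→B] = [2016, 2016, 3072]
r10 m[φ0→D] = [1568, 1120, 3087]
r10 m[φ1→B] = [280, 441, 196]
r10 m[φ1→R] = [18144, 10080, 18144]
r10 m[φ2→D] = [6, 7, 8]
r10 m[φ2→L] = [666792, 777924, 889056]
r10 m[φ3→R] = [7, 7, 5]
r10 m[φ3→E] = [564480, 889056, 544320]
r10 m[φ4→D] = [64, 36, 36]
r10 m[φ4→K] = [148176, 47040, 75264]
r10 m[φ5→K] = [6, 2, 8]
r10 m[φ6→R] = [7, 8, 6]
r10 m[B→φ0] = [280, 441, 196]
r10 m[B→φ1] = [2016, 2016, 3072]
r10 m[R→φ1] = [49, 56, 30]
r10 m[R→φ3] = [127008, 80640, 108864]
r10 m[R→φ6] = [127008, 70560, 90720]
r10 m[D→φ0] = [384, 252, 288]
r10 m[D→φ2] = [100352, 40320, 111132]
r10 m[D→φ4] = [9408, 7840, 24696]
r10 m[L→φ2] = [1, 1, 1]
r10 m[K→φ4] = [6, 2, 8]
r10 m[K→φ5] = [148176, 47040, 75264]
r10 m[E→φ3] = [1, 1, 1]
fixed point reached at round 10
traceback from B: (B=1, R=0, D=2, L=2, K=0, E=1), score=889056

assignment: (B=1, R=0, D=2, L=2, K=0, E=1); score = 889056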